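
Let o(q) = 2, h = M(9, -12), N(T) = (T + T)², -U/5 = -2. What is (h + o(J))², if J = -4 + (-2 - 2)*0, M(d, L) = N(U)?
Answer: 161604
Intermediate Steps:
U = 10 (U = -5*(-2) = 10)
N(T) = 4*T² (N(T) = (2*T)² = 4*T²)
M(d, L) = 400 (M(d, L) = 4*10² = 4*100 = 400)
h = 400
J = -4 (J = -4 - 4*0 = -4 + 0 = -4)
(h + o(J))² = (400 + 2)² = 402² = 161604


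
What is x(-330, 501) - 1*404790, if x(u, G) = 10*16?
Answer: -404630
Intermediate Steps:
x(u, G) = 160
x(-330, 501) - 1*404790 = 160 - 1*404790 = 160 - 404790 = -404630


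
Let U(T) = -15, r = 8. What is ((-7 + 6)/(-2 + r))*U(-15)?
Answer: 5/2 ≈ 2.5000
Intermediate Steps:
((-7 + 6)/(-2 + r))*U(-15) = ((-7 + 6)/(-2 + 8))*(-15) = -1/6*(-15) = 5/2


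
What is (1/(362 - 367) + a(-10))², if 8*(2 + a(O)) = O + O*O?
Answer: 32761/400 ≈ 81.902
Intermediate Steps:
a(O) = -2 + O/8 + O²/8 (a(O) = -2 + (O + O*O)/8 = -2 + (O + O²)/8 = -2 + (O/8 + O²/8) = -2 + O/8 + O²/8)
(1/(362 - 367) + a(-10))² = (1/(362 - 367) + (-2 + (⅛)*(-10) + (⅛)*(-10)²))² = (1/(-5) + (-2 - 5/4 + (⅛)*100))² = (-⅕ + (-2 - 5/4 + 25/2))² = (-⅕ + 37/4)² = (181/20)² = 32761/400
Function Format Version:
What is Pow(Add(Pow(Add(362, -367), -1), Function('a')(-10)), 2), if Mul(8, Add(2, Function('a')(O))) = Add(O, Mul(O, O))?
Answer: Rational(32761, 400) ≈ 81.902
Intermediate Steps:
Function('a')(O) = Add(-2, Mul(Rational(1, 8), O), Mul(Rational(1, 8), Pow(O, 2))) (Function('a')(O) = Add(-2, Mul(Rational(1, 8), Add(O, Mul(O, O)))) = Add(-2, Mul(Rational(1, 8), Add(O, Pow(O, 2)))) = Add(-2, Add(Mul(Rational(1, 8), O), Mul(Rational(1, 8), Pow(O, 2)))) = Add(-2, Mul(Rational(1, 8), O), Mul(Rational(1, 8), Pow(O, 2))))
Pow(Add(Pow(Add(362, -367), -1), Function('a')(-10)), 2) = Pow(Add(Pow(Add(362, -367), -1), Add(-2, Mul(Rational(1, 8), -10), Mul(Rational(1, 8), Pow(-10, 2)))), 2) = Pow(Add(Pow(-5, -1), Add(-2, Rational(-5, 4), Mul(Rational(1, 8), 100))), 2) = Pow(Add(Rational(-1, 5), Add(-2, Rational(-5, 4), Rational(25, 2))), 2) = Pow(Add(Rational(-1, 5), Rational(37, 4)), 2) = Pow(Rational(181, 20), 2) = Rational(32761, 400)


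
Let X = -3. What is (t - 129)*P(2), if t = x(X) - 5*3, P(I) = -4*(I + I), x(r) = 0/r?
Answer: 2304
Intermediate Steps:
x(r) = 0
P(I) = -8*I
t = -15 (t = 0 - 5*3 = 0 - 15 = -15)
(t - 129)*P(2) = (-15 - 129)*(-8*2) = -144*(-16) = 2304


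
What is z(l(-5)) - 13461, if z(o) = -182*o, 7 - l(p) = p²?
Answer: -10185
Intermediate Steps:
l(p) = 7 - p²
z(l(-5)) - 13461 = -182*(7 - 1*(-5)²) - 13461 = -182*(7 - 1*25) - 13461 = -182*(7 - 25) - 13461 = -182*(-18) - 13461 = 3276 - 13461 = -10185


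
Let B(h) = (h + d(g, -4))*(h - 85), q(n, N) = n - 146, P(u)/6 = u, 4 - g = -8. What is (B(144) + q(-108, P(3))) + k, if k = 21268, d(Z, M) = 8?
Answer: 29982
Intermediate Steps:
g = 12 (g = 4 - 1*(-8) = 4 + 8 = 12)
P(u) = 6*u
q(n, N) = -146 + n
B(h) = (-85 + h)*(8 + h) (B(h) = (h + 8)*(h - 85) = (8 + h)*(-85 + h) = (-85 + h)*(8 + h))
(B(144) + q(-108, P(3))) + k = ((-680 + 144² - 77*144) + (-146 - 108)) + 21268 = ((-680 + 20736 - 11088) - 254) + 21268 = (8968 - 254) + 21268 = 8714 + 21268 = 29982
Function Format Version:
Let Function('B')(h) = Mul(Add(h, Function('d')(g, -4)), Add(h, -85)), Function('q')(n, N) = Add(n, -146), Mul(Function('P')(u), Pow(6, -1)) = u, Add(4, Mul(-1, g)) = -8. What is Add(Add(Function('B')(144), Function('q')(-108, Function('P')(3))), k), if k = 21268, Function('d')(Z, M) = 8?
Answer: 29982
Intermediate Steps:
g = 12 (g = Add(4, Mul(-1, -8)) = Add(4, 8) = 12)
Function('P')(u) = Mul(6, u)
Function('q')(n, N) = Add(-146, n)
Function('B')(h) = Mul(Add(-85, h), Add(8, h)) (Function('B')(h) = Mul(Add(h, 8), Add(h, -85)) = Mul(Add(8, h), Add(-85, h)) = Mul(Add(-85, h), Add(8, h)))
Add(Add(Function('B')(144), Function('q')(-108, Function('P')(3))), k) = Add(Add(Add(-680, Pow(144, 2), Mul(-77, 144)), Add(-146, -108)), 21268) = Add(Add(Add(-680, 20736, -11088), -254), 21268) = Add(Add(8968, -254), 21268) = Add(8714, 21268) = 29982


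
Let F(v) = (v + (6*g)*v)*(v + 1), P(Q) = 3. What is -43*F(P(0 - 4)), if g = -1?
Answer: 2580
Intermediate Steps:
F(v) = -5*v*(1 + v) (F(v) = (v + (6*(-1))*v)*(v + 1) = (v - 6*v)*(1 + v) = (-5*v)*(1 + v) = -5*v*(1 + v))
-43*F(P(0 - 4)) = -(-215)*3*(1 + 3) = -(-215)*3*4 = -43*(-60) = 2580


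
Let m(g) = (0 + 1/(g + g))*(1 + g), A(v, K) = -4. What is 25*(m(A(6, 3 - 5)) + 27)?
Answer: 5475/8 ≈ 684.38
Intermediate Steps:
m(g) = (1 + g)/(2*g) (m(g) = (0 + 1/(2*g))*(1 + g) = (1/(2*g))*(1 + g) = (1 + g)/(2*g))
25*(m(A(6, 3 - 5)) + 27) = 25*((1/2)*(1 - 4)/(-4) + 27) = 25*((1/2)*(-1/4)*(-3) + 27) = 25*(3/8 + 27) = 25*(219/8) = 5475/8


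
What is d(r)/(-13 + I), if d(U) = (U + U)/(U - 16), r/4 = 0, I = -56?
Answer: 0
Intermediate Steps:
r = 0 (r = 4*0 = 0)
d(U) = 2*U/(-16 + U) (d(U) = (2*U)/(-16 + U) = 2*U/(-16 + U))
d(r)/(-13 + I) = (2*0/(-16 + 0))/(-13 - 56) = (2*0/(-16))/(-69) = -2*0*(-1)/(69*16) = -1/69*0 = 0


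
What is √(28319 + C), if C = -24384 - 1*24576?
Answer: I*√20641 ≈ 143.67*I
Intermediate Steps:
C = -48960 (C = -24384 - 24576 = -48960)
√(28319 + C) = √(28319 - 48960) = √(-20641) = I*√20641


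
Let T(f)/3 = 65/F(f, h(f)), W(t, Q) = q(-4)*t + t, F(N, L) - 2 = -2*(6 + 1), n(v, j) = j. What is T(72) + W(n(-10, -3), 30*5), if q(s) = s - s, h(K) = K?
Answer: -77/4 ≈ -19.250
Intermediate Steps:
q(s) = 0
F(N, L) = -12 (F(N, L) = 2 - 2*(6 + 1) = 2 - 2*7 = 2 - 14 = -12)
W(t, Q) = t (W(t, Q) = 0*t + t = 0 + t = t)
T(f) = -65/4 (T(f) = 3*(65/(-12)) = 3*(65*(-1/12)) = 3*(-65/12) = -65/4)
T(72) + W(n(-10, -3), 30*5) = -65/4 - 3 = -77/4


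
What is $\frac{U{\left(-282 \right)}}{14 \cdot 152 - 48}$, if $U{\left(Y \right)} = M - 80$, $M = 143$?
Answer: $\frac{63}{2080} \approx 0.030288$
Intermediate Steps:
$U{\left(Y \right)} = 63$ ($U{\left(Y \right)} = 143 - 80 = 63$)
$\frac{U{\left(-282 \right)}}{14 \cdot 152 - 48} = \frac{63}{14 \cdot 152 - 48} = \frac{63}{2128 - 48} = \frac{63}{2080}$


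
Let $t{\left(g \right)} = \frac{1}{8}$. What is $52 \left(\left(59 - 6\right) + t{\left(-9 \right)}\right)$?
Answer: $\frac{5525}{2} \approx 2762.5$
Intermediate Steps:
$t{\left(g \right)} = \frac{1}{8}$
$52 \left(\left(59 - 6\right) + t{\left(-9 \right)}\right) = 52 \left(\left(59 - 6\right) + \frac{1}{8}\right) = 52 \left(53 + \frac{1}{8}\right) = 52 \cdot \frac{425}{8} = \frac{5525}{2}$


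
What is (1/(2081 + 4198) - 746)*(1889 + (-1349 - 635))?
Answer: 444992635/6279 ≈ 70870.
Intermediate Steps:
(1/(2081 + 4198) - 746)*(1889 + (-1349 - 635)) = (1/6279 - 746)*(1889 - 1984) = (1/6279 - 746)*(-95) = -4684133/6279*(-95) = 444992635/6279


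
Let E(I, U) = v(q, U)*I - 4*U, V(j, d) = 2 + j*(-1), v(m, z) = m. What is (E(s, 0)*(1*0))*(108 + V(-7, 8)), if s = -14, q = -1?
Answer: 0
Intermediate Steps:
V(j, d) = 2 - j
E(I, U) = -I - 4*U
(E(s, 0)*(1*0))*(108 + V(-7, 8)) = ((-1*(-14) - 4*0)*(1*0))*(108 + (2 - 1*(-7))) = ((14 + 0)*0)*(108 + (2 + 7)) = (14*0)*(108 + 9) = 0*117 = 0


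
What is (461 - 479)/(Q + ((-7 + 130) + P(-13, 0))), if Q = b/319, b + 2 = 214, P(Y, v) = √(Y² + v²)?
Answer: -319/2422 ≈ -0.13171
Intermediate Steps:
b = 212 (b = -2 + 214 = 212)
Q = 212/319 ≈ 0.66458
(461 - 479)/(Q + ((-7 + 130) + P(-13, 0))) = (461 - 479)/(212/319 + ((-7 + 130) + √((-13)² + 0²))) = -18/(212/319 + (123 + √(169 + 0))) = -18/(212/319 + (123 + √169)) = -18/(212/319 + (123 + 13)) = -18/(212/319 + 136) = -18/43596/319 = -18*319/43596 = -319/2422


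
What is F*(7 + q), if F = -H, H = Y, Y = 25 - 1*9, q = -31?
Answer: 384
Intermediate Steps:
Y = 16 (Y = 25 - 9 = 16)
H = 16
F = -16 (F = -1*16 = -16)
F*(7 + q) = -16*(7 - 31) = -16*(-24) = 384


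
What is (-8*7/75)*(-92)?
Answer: 5152/75 ≈ 68.693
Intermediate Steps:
(-8*7/75)*(-92) = -56*1/75*(-92) = -56/75*(-92) = 5152/75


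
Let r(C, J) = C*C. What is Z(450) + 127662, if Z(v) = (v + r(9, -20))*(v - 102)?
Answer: 312450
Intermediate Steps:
r(C, J) = C²
Z(v) = (-102 + v)*(81 + v) (Z(v) = (v + 9²)*(v - 102) = (v + 81)*(-102 + v) = (81 + v)*(-102 + v) = (-102 + v)*(81 + v))
Z(450) + 127662 = (-8262 + 450² - 21*450) + 127662 = (-8262 + 202500 - 9450) + 127662 = 184788 + 127662 = 312450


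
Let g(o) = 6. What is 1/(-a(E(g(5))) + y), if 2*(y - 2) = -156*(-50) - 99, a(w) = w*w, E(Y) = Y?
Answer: 2/7633 ≈ 0.00026202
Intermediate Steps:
a(w) = w²
y = 7705/2 (y = 2 + (-156*(-50) - 99)/2 = 2 + (7800 - 99)/2 = 2 + (½)*7701 = 2 + 7701/2 = 7705/2 ≈ 3852.5)
1/(-a(E(g(5))) + y) = 1/(-1*6² + 7705/2) = 1/(-1*36 + 7705/2) = 1/(-36 + 7705/2) = 1/(7633/2) = 2/7633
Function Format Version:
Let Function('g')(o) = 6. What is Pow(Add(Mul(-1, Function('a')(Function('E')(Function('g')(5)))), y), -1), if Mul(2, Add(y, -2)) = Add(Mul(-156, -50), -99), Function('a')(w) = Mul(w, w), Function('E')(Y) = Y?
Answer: Rational(2, 7633) ≈ 0.00026202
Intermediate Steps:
Function('a')(w) = Pow(w, 2)
y = Rational(7705, 2) (y = Add(2, Mul(Rational(1, 2), Add(Mul(-156, -50), -99))) = Add(2, Mul(Rational(1, 2), Add(7800, -99))) = Add(2, Mul(Rational(1, 2), 7701)) = Add(2, Rational(7701, 2)) = Rational(7705, 2) ≈ 3852.5)
Pow(Add(Mul(-1, Function('a')(Function('E')(Function('g')(5)))), y), -1) = Pow(Add(Mul(-1, Pow(6, 2)), Rational(7705, 2)), -1) = Pow(Add(Mul(-1, 36), Rational(7705, 2)), -1) = Pow(Add(-36, Rational(7705, 2)), -1) = Pow(Rational(7633, 2), -1) = Rational(2, 7633)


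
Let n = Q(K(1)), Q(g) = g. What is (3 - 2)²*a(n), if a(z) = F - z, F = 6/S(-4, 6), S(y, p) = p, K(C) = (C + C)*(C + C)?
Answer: -3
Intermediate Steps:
K(C) = 4*C² (K(C) = (2*C)*(2*C) = 4*C²)
n = 4 (n = 4*1² = 4*1 = 4)
F = 1 (F = 6/6 = 6*(⅙) = 1)
a(z) = 1 - z
(3 - 2)²*a(n) = (3 - 2)²*(1 - 1*4) = 1²*(1 - 4) = 1*(-3) = -3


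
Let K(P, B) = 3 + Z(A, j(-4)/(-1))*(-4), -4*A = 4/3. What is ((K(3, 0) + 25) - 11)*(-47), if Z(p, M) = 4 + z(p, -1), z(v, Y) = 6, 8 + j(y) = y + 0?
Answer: 1081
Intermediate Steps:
j(y) = -8 + y (j(y) = -8 + (y + 0) = -8 + y)
A = -⅓ (A = -1/3 = -¼*4/3 = -⅓ ≈ -0.33333)
Z(p, M) = 10 (Z(p, M) = 4 + 6 = 10)
K(P, B) = -37 (K(P, B) = 3 + 10*(-4) = 3 - 40 = -37)
((K(3, 0) + 25) - 11)*(-47) = ((-37 + 25) - 11)*(-47) = (-12 - 11)*(-47) = -23*(-47) = 1081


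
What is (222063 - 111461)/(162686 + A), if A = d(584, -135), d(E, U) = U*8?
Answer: 55301/80803 ≈ 0.68439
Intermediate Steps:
d(E, U) = 8*U
A = -1080 (A = 8*(-135) = -1080)
(222063 - 111461)/(162686 + A) = (222063 - 111461)/(162686 - 1080) = 110602/161606 = 110602*(1/161606) = 55301/80803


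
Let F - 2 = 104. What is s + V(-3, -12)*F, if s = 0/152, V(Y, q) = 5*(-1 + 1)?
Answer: 0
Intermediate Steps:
V(Y, q) = 0 (V(Y, q) = 5*0 = 0)
F = 106 (F = 2 + 104 = 106)
s = 0 (s = 0*(1/152) = 0)
s + V(-3, -12)*F = 0 + 0*106 = 0 + 0 = 0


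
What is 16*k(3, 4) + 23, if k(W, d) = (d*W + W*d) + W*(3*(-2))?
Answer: 119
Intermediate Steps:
k(W, d) = -6*W + 2*W*d (k(W, d) = (W*d + W*d) + W*(-6) = 2*W*d - 6*W = -6*W + 2*W*d)
16*k(3, 4) + 23 = 16*(2*3*(-3 + 4)) + 23 = 16*(2*3*1) + 23 = 16*6 + 23 = 96 + 23 = 119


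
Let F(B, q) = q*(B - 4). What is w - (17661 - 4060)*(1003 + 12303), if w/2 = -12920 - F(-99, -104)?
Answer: -181022170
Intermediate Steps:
F(B, q) = q*(-4 + B)
w = -47264 (w = 2*(-12920 - (-104)*(-4 - 99)) = 2*(-12920 - (-104)*(-103)) = 2*(-12920 - 1*10712) = 2*(-12920 - 10712) = 2*(-23632) = -47264)
w - (17661 - 4060)*(1003 + 12303) = -47264 - (17661 - 4060)*(1003 + 12303) = -47264 - 13601*13306 = -47264 - 1*180974906 = -47264 - 180974906 = -181022170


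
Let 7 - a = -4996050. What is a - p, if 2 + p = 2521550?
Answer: 2474509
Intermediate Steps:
p = 2521548 (p = -2 + 2521550 = 2521548)
a = 4996057 (a = 7 - 1*(-4996050) = 7 + 4996050 = 4996057)
a - p = 4996057 - 1*2521548 = 4996057 - 2521548 = 2474509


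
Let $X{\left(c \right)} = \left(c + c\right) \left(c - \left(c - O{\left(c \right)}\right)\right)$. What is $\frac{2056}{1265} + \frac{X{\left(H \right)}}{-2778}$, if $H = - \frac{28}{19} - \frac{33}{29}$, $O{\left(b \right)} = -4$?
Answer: $\frac{1566255644}{968153835} \approx 1.6178$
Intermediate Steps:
$H = - \frac{1439}{551}$ ($H = \left(-28\right) \frac{1}{19} - \frac{33}{29} = - \frac{28}{19} - \frac{33}{29} = - \frac{1439}{551} \approx -2.6116$)
$X{\left(c \right)} = - 8 c$ ($X{\left(c \right)} = \left(c + c\right) \left(c - \left(4 + c\right)\right) = 2 c \left(-4\right) = - 8 c$)
$\frac{2056}{1265} + \frac{X{\left(H \right)}}{-2778} = \frac{2056}{1265} + \frac{\left(-8\right) \left(- \frac{1439}{551}\right)}{-2778} = 2056 \cdot \frac{1}{1265} + \frac{11512}{551} \left(- \frac{1}{2778}\right) = \frac{2056}{1265} - \frac{5756}{765339} = \frac{1566255644}{968153835}$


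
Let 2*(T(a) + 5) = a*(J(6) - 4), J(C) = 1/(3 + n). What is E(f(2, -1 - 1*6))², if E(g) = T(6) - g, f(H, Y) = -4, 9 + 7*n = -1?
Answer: 14884/121 ≈ 123.01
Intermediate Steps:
n = -10/7 (n = -9/7 + (⅐)*(-1) = -9/7 - ⅐ = -10/7 ≈ -1.4286)
J(C) = 7/11 (J(C) = 1/(3 - 10/7) = 1/(11/7) = 7/11)
T(a) = -5 - 37*a/22 (T(a) = -5 + (a*(7/11 - 4))/2 = -5 + (a*(-37/11))/2 = -5 + (-37*a/11)/2 = -5 - 37*a/22)
E(g) = -166/11 - g (E(g) = (-5 - 37/22*6) - g = (-5 - 111/11) - g = -166/11 - g)
E(f(2, -1 - 1*6))² = (-166/11 - 1*(-4))² = (-166/11 + 4)² = (-122/11)² = 14884/121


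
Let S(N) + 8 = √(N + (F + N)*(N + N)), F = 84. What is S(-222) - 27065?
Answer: -27073 + 5*√2442 ≈ -26826.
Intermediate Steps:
S(N) = -8 + √(N + 2*N*(84 + N)) (S(N) = -8 + √(N + (84 + N)*(N + N)) = -8 + √(N + (84 + N)*(2*N)) = -8 + √(N + 2*N*(84 + N)))
S(-222) - 27065 = (-8 + √(-222*(169 + 2*(-222)))) - 27065 = (-8 + √(-222*(169 - 444))) - 27065 = (-8 + √(-222*(-275))) - 27065 = (-8 + √61050) - 27065 = (-8 + 5*√2442) - 27065 = -27073 + 5*√2442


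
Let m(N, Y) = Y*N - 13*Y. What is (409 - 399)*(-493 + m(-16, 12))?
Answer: -8410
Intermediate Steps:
m(N, Y) = -13*Y + N*Y (m(N, Y) = N*Y - 13*Y = -13*Y + N*Y)
(409 - 399)*(-493 + m(-16, 12)) = (409 - 399)*(-493 + 12*(-13 - 16)) = 10*(-493 + 12*(-29)) = 10*(-493 - 348) = 10*(-841) = -8410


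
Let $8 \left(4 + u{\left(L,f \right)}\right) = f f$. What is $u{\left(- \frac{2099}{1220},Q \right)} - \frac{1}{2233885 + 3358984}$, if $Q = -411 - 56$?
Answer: $\frac{1219564235525}{44742952} \approx 27257.0$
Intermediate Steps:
$Q = -467$ ($Q = -411 - 56 = -467$)
$u{\left(L,f \right)} = -4 + \frac{f^{2}}{8}$ ($u{\left(L,f \right)} = -4 + \frac{f f}{8} = -4 + \frac{f^{2}}{8}$)
$u{\left(- \frac{2099}{1220},Q \right)} - \frac{1}{2233885 + 3358984} = \left(-4 + \frac{\left(-467\right)^{2}}{8}\right) - \frac{1}{2233885 + 3358984} = \left(-4 + \frac{1}{8} \cdot 218089\right) - \frac{1}{5592869} = \left(-4 + \frac{218089}{8}\right) - \frac{1}{5592869} = \frac{218057}{8} - \frac{1}{5592869} = \frac{1219564235525}{44742952}$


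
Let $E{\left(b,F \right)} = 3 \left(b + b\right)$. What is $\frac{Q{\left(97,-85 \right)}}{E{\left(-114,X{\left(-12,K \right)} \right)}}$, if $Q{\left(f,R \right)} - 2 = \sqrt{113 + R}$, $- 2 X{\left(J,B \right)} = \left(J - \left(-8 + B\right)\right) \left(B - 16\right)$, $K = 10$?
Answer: $- \frac{1}{342} - \frac{\sqrt{7}}{342} \approx -0.01066$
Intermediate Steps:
$X{\left(J,B \right)} = - \frac{\left(-16 + B\right) \left(8 + J - B\right)}{2}$ ($X{\left(J,B \right)} = - \frac{\left(J - \left(-8 + B\right)\right) \left(B - 16\right)}{2} = - \frac{\left(8 + J - B\right) \left(-16 + B\right)}{2} = - \frac{\left(-16 + B\right) \left(8 + J - B\right)}{2}$)
$E{\left(b,F \right)} = 6 b$ ($E{\left(b,F \right)} = 3 \cdot 2 b = 6 b$)
$Q{\left(f,R \right)} = 2 + \sqrt{113 + R}$
$\frac{Q{\left(97,-85 \right)}}{E{\left(-114,X{\left(-12,K \right)} \right)}} = \frac{2 + \sqrt{113 - 85}}{6 \left(-114\right)} = \frac{2 + \sqrt{28}}{-684} = \left(2 + 2 \sqrt{7}\right) \left(- \frac{1}{684}\right) = - \frac{1}{342} - \frac{\sqrt{7}}{342}$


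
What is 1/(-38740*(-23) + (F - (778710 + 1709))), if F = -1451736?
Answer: -1/1341135 ≈ -7.4564e-7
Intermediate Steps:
1/(-38740*(-23) + (F - (778710 + 1709))) = 1/(-38740*(-23) + (-1451736 - (778710 + 1709))) = 1/(891020 + (-1451736 - 1*780419)) = 1/(891020 + (-1451736 - 780419)) = 1/(891020 - 2232155) = 1/(-1341135) = -1/1341135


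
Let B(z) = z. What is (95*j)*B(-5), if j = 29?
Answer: -13775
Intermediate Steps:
(95*j)*B(-5) = (95*29)*(-5) = 2755*(-5) = -13775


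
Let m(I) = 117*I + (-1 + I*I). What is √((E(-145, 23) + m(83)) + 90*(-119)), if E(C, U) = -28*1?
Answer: √5861 ≈ 76.557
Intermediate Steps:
E(C, U) = -28
m(I) = -1 + I² + 117*I (m(I) = 117*I + (-1 + I²) = -1 + I² + 117*I)
√((E(-145, 23) + m(83)) + 90*(-119)) = √((-28 + (-1 + 83² + 117*83)) + 90*(-119)) = √((-28 + (-1 + 6889 + 9711)) - 10710) = √((-28 + 16599) - 10710) = √(16571 - 10710) = √5861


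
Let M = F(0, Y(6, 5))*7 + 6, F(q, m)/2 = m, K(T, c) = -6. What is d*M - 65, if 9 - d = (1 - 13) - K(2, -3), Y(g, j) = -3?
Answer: -605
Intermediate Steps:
F(q, m) = 2*m
d = 15 (d = 9 - ((1 - 13) - 1*(-6)) = 9 - (-12 + 6) = 9 - 1*(-6) = 9 + 6 = 15)
M = -36 (M = (2*(-3))*7 + 6 = -6*7 + 6 = -42 + 6 = -36)
d*M - 65 = 15*(-36) - 65 = -540 - 65 = -605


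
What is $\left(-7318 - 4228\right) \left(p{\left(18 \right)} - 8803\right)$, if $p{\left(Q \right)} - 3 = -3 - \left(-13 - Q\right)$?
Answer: $101281512$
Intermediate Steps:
$p{\left(Q \right)} = 13 + Q$ ($p{\left(Q \right)} = 3 - \left(-10 - Q\right) = 3 + \left(-3 + \left(13 + Q\right)\right) = 3 + \left(10 + Q\right) = 13 + Q$)
$\left(-7318 - 4228\right) \left(p{\left(18 \right)} - 8803\right) = \left(-7318 - 4228\right) \left(\left(13 + 18\right) - 8803\right) = - 11546 \left(31 - 8803\right) = \left(-11546\right) \left(-8772\right) = 101281512$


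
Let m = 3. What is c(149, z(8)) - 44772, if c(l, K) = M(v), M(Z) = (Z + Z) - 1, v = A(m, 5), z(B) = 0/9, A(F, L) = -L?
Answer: -44783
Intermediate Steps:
z(B) = 0 (z(B) = 0*(1/9) = 0)
v = -5 (v = -1*5 = -5)
M(Z) = -1 + 2*Z (M(Z) = 2*Z - 1 = -1 + 2*Z)
c(l, K) = -11 (c(l, K) = -1 + 2*(-5) = -1 - 10 = -11)
c(149, z(8)) - 44772 = -11 - 44772 = -44783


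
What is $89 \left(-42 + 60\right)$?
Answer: $1602$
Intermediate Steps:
$89 \left(-42 + 60\right) = 89 \cdot 18 = 1602$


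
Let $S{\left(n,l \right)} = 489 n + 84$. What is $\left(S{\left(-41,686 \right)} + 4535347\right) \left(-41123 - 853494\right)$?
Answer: $-4039537498694$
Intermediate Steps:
$S{\left(n,l \right)} = 84 + 489 n$
$\left(S{\left(-41,686 \right)} + 4535347\right) \left(-41123 - 853494\right) = \left(\left(84 + 489 \left(-41\right)\right) + 4535347\right) \left(-41123 - 853494\right) = \left(\left(84 - 20049\right) + 4535347\right) \left(-894617\right) = \left(-19965 + 4535347\right) \left(-894617\right) = 4515382 \left(-894617\right) = -4039537498694$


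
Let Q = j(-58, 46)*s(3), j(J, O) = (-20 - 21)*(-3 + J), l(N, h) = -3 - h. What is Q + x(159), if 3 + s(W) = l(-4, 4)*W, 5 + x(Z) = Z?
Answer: -59870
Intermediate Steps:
j(J, O) = 123 - 41*J (j(J, O) = -41*(-3 + J) = 123 - 41*J)
x(Z) = -5 + Z
s(W) = -3 - 7*W (s(W) = -3 + (-3 - 1*4)*W = -3 + (-3 - 4)*W = -3 - 7*W)
Q = -60024 (Q = (123 - 41*(-58))*(-3 - 7*3) = (123 + 2378)*(-3 - 21) = 2501*(-24) = -60024)
Q + x(159) = -60024 + (-5 + 159) = -60024 + 154 = -59870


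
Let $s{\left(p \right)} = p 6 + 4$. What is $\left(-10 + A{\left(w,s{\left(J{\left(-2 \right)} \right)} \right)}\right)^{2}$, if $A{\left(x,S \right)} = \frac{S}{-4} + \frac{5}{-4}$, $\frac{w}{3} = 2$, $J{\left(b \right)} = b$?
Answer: $\frac{1369}{16} \approx 85.563$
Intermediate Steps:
$s{\left(p \right)} = 4 + 6 p$ ($s{\left(p \right)} = 6 p + 4 = 4 + 6 p$)
$w = 6$ ($w = 3 \cdot 2 = 6$)
$A{\left(x,S \right)} = - \frac{5}{4} - \frac{S}{4}$ ($A{\left(x,S \right)} = S \left(- \frac{1}{4}\right) + 5 \left(- \frac{1}{4}\right) = - \frac{S}{4} - \frac{5}{4} = - \frac{5}{4} - \frac{S}{4}$)
$\left(-10 + A{\left(w,s{\left(J{\left(-2 \right)} \right)} \right)}\right)^{2} = \left(-10 - \left(\frac{5}{4} + \frac{4 + 6 \left(-2\right)}{4}\right)\right)^{2} = \left(-10 - \left(\frac{5}{4} + \frac{4 - 12}{4}\right)\right)^{2} = \left(-10 - - \frac{3}{4}\right)^{2} = \left(-10 + \left(- \frac{5}{4} + 2\right)\right)^{2} = \left(-10 + \frac{3}{4}\right)^{2} = \left(- \frac{37}{4}\right)^{2} = \frac{1369}{16}$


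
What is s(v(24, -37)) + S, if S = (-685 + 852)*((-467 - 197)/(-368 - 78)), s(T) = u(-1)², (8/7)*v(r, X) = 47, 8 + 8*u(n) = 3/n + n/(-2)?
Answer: 14292007/57088 ≈ 250.35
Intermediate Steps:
u(n) = -1 - n/16 + 3/(8*n) (u(n) = -1 + (3/n + n/(-2))/8 = -1 + (3/n + n*(-½))/8 = -1 + (3/n - n/2)/8 = -1 + (-n/16 + 3/(8*n)) = -1 - n/16 + 3/(8*n))
v(r, X) = 329/8 (v(r, X) = (7/8)*47 = 329/8)
s(T) = 441/256 (s(T) = ((1/16)*(6 - 1*(-1)*(16 - 1))/(-1))² = ((1/16)*(-1)*(6 - 1*(-1)*15))² = ((1/16)*(-1)*(6 + 15))² = ((1/16)*(-1)*21)² = (-21/16)² = 441/256)
S = 55444/223 (S = 167*(-664/(-446)) = 167*(-664*(-1/446)) = 167*(332/223) = 55444/223 ≈ 248.63)
s(v(24, -37)) + S = 441/256 + 55444/223 = 14292007/57088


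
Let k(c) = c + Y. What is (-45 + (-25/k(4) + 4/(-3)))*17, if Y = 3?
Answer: -17816/21 ≈ -848.38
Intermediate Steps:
k(c) = 3 + c (k(c) = c + 3 = 3 + c)
(-45 + (-25/k(4) + 4/(-3)))*17 = (-45 + (-25/(3 + 4) + 4/(-3)))*17 = (-45 + (-25/7 + 4*(-⅓)))*17 = (-45 + (-25*⅐ - 4/3))*17 = (-45 + (-25/7 - 4/3))*17 = (-45 - 103/21)*17 = -1048/21*17 = -17816/21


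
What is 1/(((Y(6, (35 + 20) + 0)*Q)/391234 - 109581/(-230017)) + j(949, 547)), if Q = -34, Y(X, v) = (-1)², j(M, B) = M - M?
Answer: 44995235489/21431996188 ≈ 2.0994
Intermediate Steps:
j(M, B) = 0
Y(X, v) = 1
1/(((Y(6, (35 + 20) + 0)*Q)/391234 - 109581/(-230017)) + j(949, 547)) = 1/(((1*(-34))/391234 - 109581/(-230017)) + 0) = 1/((-34*1/391234 - 109581*(-1/230017)) + 0) = 1/((-17/195617 + 109581/230017) + 0) = 1/(21431996188/44995235489 + 0) = 1/(21431996188/44995235489) = 44995235489/21431996188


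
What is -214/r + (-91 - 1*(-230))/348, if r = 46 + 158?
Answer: -1281/1972 ≈ -0.64959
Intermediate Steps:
r = 204
-214/r + (-91 - 1*(-230))/348 = -214/204 + (-91 - 1*(-230))/348 = -214*1/204 + (-91 + 230)*(1/348) = -107/102 + 139*(1/348) = -107/102 + 139/348 = -1281/1972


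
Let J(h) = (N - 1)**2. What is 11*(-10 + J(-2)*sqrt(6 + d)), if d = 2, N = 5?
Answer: -110 + 352*sqrt(2) ≈ 387.80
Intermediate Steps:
J(h) = 16 (J(h) = (5 - 1)**2 = 4**2 = 16)
11*(-10 + J(-2)*sqrt(6 + d)) = 11*(-10 + 16*sqrt(6 + 2)) = 11*(-10 + 16*sqrt(8)) = 11*(-10 + 16*(2*sqrt(2))) = 11*(-10 + 32*sqrt(2)) = -110 + 352*sqrt(2)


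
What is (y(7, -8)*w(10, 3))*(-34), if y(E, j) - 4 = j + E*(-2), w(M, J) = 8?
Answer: 4896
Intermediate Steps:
y(E, j) = 4 + j - 2*E (y(E, j) = 4 + (j + E*(-2)) = 4 + (j - 2*E) = 4 + j - 2*E)
(y(7, -8)*w(10, 3))*(-34) = ((4 - 8 - 2*7)*8)*(-34) = ((4 - 8 - 14)*8)*(-34) = -18*8*(-34) = -144*(-34) = 4896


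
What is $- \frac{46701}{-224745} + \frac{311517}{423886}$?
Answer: $\frac{29935929417}{31755419690} \approx 0.9427$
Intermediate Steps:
$- \frac{46701}{-224745} + \frac{311517}{423886} = \left(-46701\right) \left(- \frac{1}{224745}\right) + 311517 \cdot \frac{1}{423886} = \frac{15567}{74915} + \frac{311517}{423886} = \frac{29935929417}{31755419690}$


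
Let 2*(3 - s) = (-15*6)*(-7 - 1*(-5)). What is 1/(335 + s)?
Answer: 1/248 ≈ 0.0040323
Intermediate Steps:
s = -87 (s = 3 - (-15*6)*(-7 - 1*(-5))/2 = 3 - (-45)*(-7 + 5) = 3 - (-45)*(-2) = 3 - ½*180 = 3 - 90 = -87)
1/(335 + s) = 1/(335 - 87) = 1/248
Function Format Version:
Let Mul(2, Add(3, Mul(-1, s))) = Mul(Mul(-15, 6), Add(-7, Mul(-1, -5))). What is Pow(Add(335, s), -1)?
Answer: Rational(1, 248) ≈ 0.0040323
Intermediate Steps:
s = -87 (s = Add(3, Mul(Rational(-1, 2), Mul(Mul(-15, 6), Add(-7, Mul(-1, -5))))) = Add(3, Mul(Rational(-1, 2), Mul(-90, Add(-7, 5)))) = Add(3, Mul(Rational(-1, 2), Mul(-90, -2))) = Add(3, Mul(Rational(-1, 2), 180)) = Add(3, -90) = -87)
Pow(Add(335, s), -1) = Pow(Add(335, -87), -1) = Pow(248, -1) = Rational(1, 248)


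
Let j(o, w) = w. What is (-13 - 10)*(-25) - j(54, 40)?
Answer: 535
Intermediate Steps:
(-13 - 10)*(-25) - j(54, 40) = (-13 - 10)*(-25) - 1*40 = -23*(-25) - 40 = 575 - 40 = 535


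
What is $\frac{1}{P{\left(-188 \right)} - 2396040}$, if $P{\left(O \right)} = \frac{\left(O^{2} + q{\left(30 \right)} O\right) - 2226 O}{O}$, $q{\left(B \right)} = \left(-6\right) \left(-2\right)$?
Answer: $- \frac{1}{2398442} \approx -4.1694 \cdot 10^{-7}$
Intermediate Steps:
$q{\left(B \right)} = 12$
$P{\left(O \right)} = \frac{O^{2} - 2214 O}{O}$ ($P{\left(O \right)} = \frac{\left(O^{2} + 12 O\right) - 2226 O}{O} = \frac{O^{2} - 2214 O}{O}$)
$\frac{1}{P{\left(-188 \right)} - 2396040} = \frac{1}{\left(-2214 - 188\right) - 2396040} = \frac{1}{-2402 - 2396040} = \frac{1}{-2398442} = - \frac{1}{2398442}$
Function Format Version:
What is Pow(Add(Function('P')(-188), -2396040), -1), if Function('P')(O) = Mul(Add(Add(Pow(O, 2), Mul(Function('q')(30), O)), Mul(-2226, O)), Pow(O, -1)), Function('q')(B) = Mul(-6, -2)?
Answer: Rational(-1, 2398442) ≈ -4.1694e-7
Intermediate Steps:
Function('q')(B) = 12
Function('P')(O) = Mul(Pow(O, -1), Add(Pow(O, 2), Mul(-2214, O))) (Function('P')(O) = Mul(Add(Add(Pow(O, 2), Mul(12, O)), Mul(-2226, O)), Pow(O, -1)) = Mul(Add(Pow(O, 2), Mul(-2214, O)), Pow(O, -1)) = Mul(Pow(O, -1), Add(Pow(O, 2), Mul(-2214, O))))
Pow(Add(Function('P')(-188), -2396040), -1) = Pow(Add(Add(-2214, -188), -2396040), -1) = Pow(Add(-2402, -2396040), -1) = Pow(-2398442, -1) = Rational(-1, 2398442)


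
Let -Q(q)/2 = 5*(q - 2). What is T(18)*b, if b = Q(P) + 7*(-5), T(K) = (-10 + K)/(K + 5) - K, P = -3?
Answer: -6090/23 ≈ -264.78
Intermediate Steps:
Q(q) = 20 - 10*q (Q(q) = -10*(q - 2) = -10*(-2 + q) = -2*(-10 + 5*q) = 20 - 10*q)
T(K) = -K + (-10 + K)/(5 + K) (T(K) = (-10 + K)/(5 + K) - K = -K + (-10 + K)/(5 + K))
b = 15 (b = (20 - 10*(-3)) + 7*(-5) = (20 + 30) - 35 = 50 - 35 = 15)
T(18)*b = ((-10 - 1*18² - 4*18)/(5 + 18))*15 = ((-10 - 1*324 - 72)/23)*15 = ((-10 - 324 - 72)/23)*15 = ((1/23)*(-406))*15 = -406/23*15 = -6090/23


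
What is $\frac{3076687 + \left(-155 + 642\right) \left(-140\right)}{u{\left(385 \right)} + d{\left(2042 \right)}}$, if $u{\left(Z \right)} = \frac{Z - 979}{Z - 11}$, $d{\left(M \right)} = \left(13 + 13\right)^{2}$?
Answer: $\frac{51144619}{11465} \approx 4460.9$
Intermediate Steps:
$d{\left(M \right)} = 676$ ($d{\left(M \right)} = 26^{2} = 676$)
$u{\left(Z \right)} = \frac{-979 + Z}{-11 + Z}$
$\frac{3076687 + \left(-155 + 642\right) \left(-140\right)}{u{\left(385 \right)} + d{\left(2042 \right)}} = \frac{3076687 + \left(-155 + 642\right) \left(-140\right)}{\frac{-979 + 385}{-11 + 385} + 676} = \frac{3076687 + 487 \left(-140\right)}{\frac{1}{374} \left(-594\right) + 676} = \frac{3076687 - 68180}{\frac{1}{374} \left(-594\right) + 676} = \frac{3008507}{- \frac{27}{17} + 676} = \frac{3008507}{\frac{11465}{17}} = 3008507 \cdot \frac{17}{11465} = \frac{51144619}{11465}$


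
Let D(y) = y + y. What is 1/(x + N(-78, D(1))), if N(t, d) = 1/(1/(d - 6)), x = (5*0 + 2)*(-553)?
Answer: -1/1110 ≈ -0.00090090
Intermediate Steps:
D(y) = 2*y
x = -1106 (x = (0 + 2)*(-553) = 2*(-553) = -1106)
N(t, d) = -6 + d (N(t, d) = 1/(1/(-6 + d)) = -6 + d)
1/(x + N(-78, D(1))) = 1/(-1106 + (-6 + 2*1)) = 1/(-1106 + (-6 + 2)) = 1/(-1106 - 4) = 1/(-1110) = -1/1110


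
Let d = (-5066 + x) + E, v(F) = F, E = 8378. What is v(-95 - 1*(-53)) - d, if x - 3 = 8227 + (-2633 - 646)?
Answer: -8305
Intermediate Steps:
x = 4951 (x = 3 + (8227 + (-2633 - 646)) = 3 + (8227 - 3279) = 3 + 4948 = 4951)
d = 8263 (d = (-5066 + 4951) + 8378 = -115 + 8378 = 8263)
v(-95 - 1*(-53)) - d = (-95 - 1*(-53)) - 1*8263 = (-95 + 53) - 8263 = -42 - 8263 = -8305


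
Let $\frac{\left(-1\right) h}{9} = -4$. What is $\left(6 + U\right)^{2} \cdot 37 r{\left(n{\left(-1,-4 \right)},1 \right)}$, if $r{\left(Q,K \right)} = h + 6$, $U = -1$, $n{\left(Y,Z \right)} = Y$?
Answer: $38850$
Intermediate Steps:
$h = 36$ ($h = \left(-9\right) \left(-4\right) = 36$)
$r{\left(Q,K \right)} = 42$ ($r{\left(Q,K \right)} = 36 + 6 = 42$)
$\left(6 + U\right)^{2} \cdot 37 r{\left(n{\left(-1,-4 \right)},1 \right)} = \left(6 - 1\right)^{2} \cdot 37 \cdot 42 = 5^{2} \cdot 37 \cdot 42 = 25 \cdot 37 \cdot 42 = 925 \cdot 42 = 38850$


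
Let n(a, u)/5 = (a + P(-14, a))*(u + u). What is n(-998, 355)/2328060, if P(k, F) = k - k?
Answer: -177145/116403 ≈ -1.5218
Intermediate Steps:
P(k, F) = 0
n(a, u) = 10*a*u (n(a, u) = 5*((a + 0)*(u + u)) = 5*(a*(2*u)) = 5*(2*a*u) = 10*a*u)
n(-998, 355)/2328060 = (10*(-998)*355)/2328060 = -3542900*1/2328060 = -177145/116403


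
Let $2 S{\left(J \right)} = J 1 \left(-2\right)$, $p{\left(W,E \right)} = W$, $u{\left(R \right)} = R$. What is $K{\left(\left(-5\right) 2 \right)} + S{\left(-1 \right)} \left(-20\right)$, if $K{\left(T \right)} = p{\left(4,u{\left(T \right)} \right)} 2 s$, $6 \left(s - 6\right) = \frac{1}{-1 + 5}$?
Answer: $\frac{85}{3} \approx 28.333$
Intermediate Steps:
$s = \frac{145}{24}$ ($s = 6 + \frac{1}{6 \left(-1 + 5\right)} = 6 + \frac{1}{6 \cdot 4} = 6 + \frac{1}{6} \cdot \frac{1}{4} = 6 + \frac{1}{24} = \frac{145}{24} \approx 6.0417$)
$K{\left(T \right)} = \frac{145}{3}$ ($K{\left(T \right)} = 4 \cdot 2 \cdot \frac{145}{24} = 8 \cdot \frac{145}{24} = \frac{145}{3}$)
$S{\left(J \right)} = - J$ ($S{\left(J \right)} = \frac{J 1 \left(-2\right)}{2} = \frac{J \left(-2\right)}{2} = \frac{\left(-2\right) J}{2} = - J$)
$K{\left(\left(-5\right) 2 \right)} + S{\left(-1 \right)} \left(-20\right) = \frac{145}{3} + \left(-1\right) \left(-1\right) \left(-20\right) = \frac{145}{3} + 1 \left(-20\right) = \frac{145}{3} - 20 = \frac{85}{3}$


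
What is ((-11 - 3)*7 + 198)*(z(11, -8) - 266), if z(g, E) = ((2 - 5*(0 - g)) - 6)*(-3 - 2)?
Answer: -52100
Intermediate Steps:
z(g, E) = 20 - 25*g (z(g, E) = ((2 - (-5)*g) - 6)*(-5) = ((2 + 5*g) - 6)*(-5) = (-4 + 5*g)*(-5) = 20 - 25*g)
((-11 - 3)*7 + 198)*(z(11, -8) - 266) = ((-11 - 3)*7 + 198)*((20 - 25*11) - 266) = (-14*7 + 198)*((20 - 275) - 266) = (-98 + 198)*(-255 - 266) = 100*(-521) = -52100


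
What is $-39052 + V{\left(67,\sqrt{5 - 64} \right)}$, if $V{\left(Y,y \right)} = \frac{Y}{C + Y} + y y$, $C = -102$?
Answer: $- \frac{1368952}{35} \approx -39113.0$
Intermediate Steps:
$V{\left(Y,y \right)} = y^{2} + \frac{Y}{-102 + Y}$ ($V{\left(Y,y \right)} = \frac{Y}{-102 + Y} + y y = \frac{Y}{-102 + Y} + y^{2} = y^{2} + \frac{Y}{-102 + Y}$)
$-39052 + V{\left(67,\sqrt{5 - 64} \right)} = -39052 + \frac{67 - 102 \left(\sqrt{5 - 64}\right)^{2} + 67 \left(\sqrt{5 - 64}\right)^{2}}{-102 + 67} = -39052 + \frac{67 - 102 \left(\sqrt{-59}\right)^{2} + 67 \left(\sqrt{-59}\right)^{2}}{-35} = -39052 - \frac{67 - 102 \left(i \sqrt{59}\right)^{2} + 67 \left(i \sqrt{59}\right)^{2}}{35} = -39052 - \frac{67 - -6018 + 67 \left(-59\right)}{35} = -39052 - \frac{67 + 6018 - 3953}{35} = -39052 - \frac{2132}{35} = - \frac{1368952}{35}$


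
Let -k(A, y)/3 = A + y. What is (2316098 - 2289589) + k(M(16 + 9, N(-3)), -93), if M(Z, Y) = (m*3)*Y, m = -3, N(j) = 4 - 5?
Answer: 26761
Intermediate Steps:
N(j) = -1
M(Z, Y) = -9*Y (M(Z, Y) = (-3*3)*Y = -9*Y)
k(A, y) = -3*A - 3*y (k(A, y) = -3*(A + y) = -3*A - 3*y)
(2316098 - 2289589) + k(M(16 + 9, N(-3)), -93) = (2316098 - 2289589) + (-(-27)*(-1) - 3*(-93)) = 26509 + (-3*9 + 279) = 26509 + (-27 + 279) = 26509 + 252 = 26761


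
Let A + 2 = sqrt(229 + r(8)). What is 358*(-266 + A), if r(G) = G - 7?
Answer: -95944 + 358*sqrt(230) ≈ -90515.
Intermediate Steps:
r(G) = -7 + G
A = -2 + sqrt(230) (A = -2 + sqrt(229 + (-7 + 8)) = -2 + sqrt(229 + 1) = -2 + sqrt(230) ≈ 13.166)
358*(-266 + A) = 358*(-266 + (-2 + sqrt(230))) = 358*(-268 + sqrt(230)) = -95944 + 358*sqrt(230)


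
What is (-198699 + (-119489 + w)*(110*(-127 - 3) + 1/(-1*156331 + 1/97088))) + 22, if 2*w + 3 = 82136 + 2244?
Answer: 16774552264066829015/15177864127 ≈ 1.1052e+9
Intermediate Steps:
w = 84377/2 (w = -3/2 + (82136 + 2244)/2 = -3/2 + (½)*84380 = -3/2 + 42190 = 84377/2 ≈ 42189.)
(-198699 + (-119489 + w)*(110*(-127 - 3) + 1/(-1*156331 + 1/97088))) + 22 = (-198699 + (-119489 + 84377/2)*(110*(-127 - 3) + 1/(-1*156331 + 1/97088))) + 22 = (-198699 - 154601*(110*(-130) + 1/(-156331 + 1/97088))/2) + 22 = (-198699 - 154601*(-14300 + 1/(-15177864127/97088))/2) + 22 = (-198699 - 154601*(-14300 - 97088/15177864127)/2) + 22 = (-198699 - 154601/2*(-217043457113188/15177864127)) + 22 = (-198699 + 16777567756577988994/15177864127) + 22 = 16774551930153818221/15177864127 + 22 = 16774552264066829015/15177864127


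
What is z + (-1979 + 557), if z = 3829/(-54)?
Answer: -80617/54 ≈ -1492.9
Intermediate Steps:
z = -3829/54 (z = 3829*(-1/54) = -3829/54 ≈ -70.907)
z + (-1979 + 557) = -3829/54 + (-1979 + 557) = -3829/54 - 1422 = -80617/54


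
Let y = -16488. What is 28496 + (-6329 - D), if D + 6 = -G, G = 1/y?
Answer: 365588423/16488 ≈ 22173.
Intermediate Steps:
G = -1/16488 (G = 1/(-16488) = -1/16488 ≈ -6.0650e-5)
D = -98927/16488 (D = -6 - 1*(-1/16488) = -6 + 1/16488 = -98927/16488 ≈ -5.9999)
28496 + (-6329 - D) = 28496 + (-6329 - 1*(-98927/16488)) = 28496 + (-6329 + 98927/16488) = 28496 - 104253625/16488 = 365588423/16488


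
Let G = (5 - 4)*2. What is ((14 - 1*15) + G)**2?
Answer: 1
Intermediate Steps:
G = 2 (G = 1*2 = 2)
((14 - 1*15) + G)**2 = ((14 - 1*15) + 2)**2 = ((14 - 15) + 2)**2 = (-1 + 2)**2 = 1**2 = 1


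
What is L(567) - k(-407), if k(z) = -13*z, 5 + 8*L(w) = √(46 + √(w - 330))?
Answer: -42333/8 + √(46 + √237)/8 ≈ -5290.6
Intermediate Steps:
L(w) = -5/8 + √(46 + √(-330 + w))/8 (L(w) = -5/8 + √(46 + √(w - 330))/8 = -5/8 + √(46 + √(-330 + w))/8)
L(567) - k(-407) = (-5/8 + √(46 + √(-330 + 567))/8) - (-13)*(-407) = (-5/8 + √(46 + √237)/8) - 1*5291 = (-5/8 + √(46 + √237)/8) - 5291 = -42333/8 + √(46 + √237)/8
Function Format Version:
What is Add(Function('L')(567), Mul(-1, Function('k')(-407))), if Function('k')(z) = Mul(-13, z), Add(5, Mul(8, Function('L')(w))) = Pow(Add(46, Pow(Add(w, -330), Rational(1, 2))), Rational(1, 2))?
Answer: Add(Rational(-42333, 8), Mul(Rational(1, 8), Pow(Add(46, Pow(237, Rational(1, 2))), Rational(1, 2)))) ≈ -5290.6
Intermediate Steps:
Function('L')(w) = Add(Rational(-5, 8), Mul(Rational(1, 8), Pow(Add(46, Pow(Add(-330, w), Rational(1, 2))), Rational(1, 2)))) (Function('L')(w) = Add(Rational(-5, 8), Mul(Rational(1, 8), Pow(Add(46, Pow(Add(w, -330), Rational(1, 2))), Rational(1, 2)))) = Add(Rational(-5, 8), Mul(Rational(1, 8), Pow(Add(46, Pow(Add(-330, w), Rational(1, 2))), Rational(1, 2)))))
Add(Function('L')(567), Mul(-1, Function('k')(-407))) = Add(Add(Rational(-5, 8), Mul(Rational(1, 8), Pow(Add(46, Pow(Add(-330, 567), Rational(1, 2))), Rational(1, 2)))), Mul(-1, Mul(-13, -407))) = Add(Add(Rational(-5, 8), Mul(Rational(1, 8), Pow(Add(46, Pow(237, Rational(1, 2))), Rational(1, 2)))), Mul(-1, 5291)) = Add(Add(Rational(-5, 8), Mul(Rational(1, 8), Pow(Add(46, Pow(237, Rational(1, 2))), Rational(1, 2)))), -5291) = Add(Rational(-42333, 8), Mul(Rational(1, 8), Pow(Add(46, Pow(237, Rational(1, 2))), Rational(1, 2))))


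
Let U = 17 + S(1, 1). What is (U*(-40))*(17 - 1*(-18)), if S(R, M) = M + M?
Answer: -26600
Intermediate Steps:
S(R, M) = 2*M
U = 19 (U = 17 + 2*1 = 17 + 2 = 19)
(U*(-40))*(17 - 1*(-18)) = (19*(-40))*(17 - 1*(-18)) = -760*(17 + 18) = -760*35 = -26600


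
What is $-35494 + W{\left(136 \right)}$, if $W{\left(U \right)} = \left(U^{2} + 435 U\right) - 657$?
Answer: $41505$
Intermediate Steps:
$W{\left(U \right)} = -657 + U^{2} + 435 U$
$-35494 + W{\left(136 \right)} = -35494 + \left(-657 + 136^{2} + 435 \cdot 136\right) = -35494 + \left(-657 + 18496 + 59160\right) = -35494 + 76999 = 41505$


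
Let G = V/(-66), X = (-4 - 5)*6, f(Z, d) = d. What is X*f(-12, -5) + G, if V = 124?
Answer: 8848/33 ≈ 268.12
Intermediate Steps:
X = -54 (X = -9*6 = -54)
G = -62/33 (G = 124/(-66) = 124*(-1/66) = -62/33 ≈ -1.8788)
X*f(-12, -5) + G = -54*(-5) - 62/33 = 270 - 62/33 = 8848/33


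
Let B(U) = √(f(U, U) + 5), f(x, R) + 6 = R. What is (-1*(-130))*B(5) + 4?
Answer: 264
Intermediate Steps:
f(x, R) = -6 + R
B(U) = √(-1 + U) (B(U) = √((-6 + U) + 5) = √(-1 + U))
(-1*(-130))*B(5) + 4 = (-1*(-130))*√(-1 + 5) + 4 = 130*√4 + 4 = 130*2 + 4 = 260 + 4 = 264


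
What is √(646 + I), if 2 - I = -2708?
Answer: 2*√839 ≈ 57.931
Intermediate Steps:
I = 2710 (I = 2 - 1*(-2708) = 2 + 2708 = 2710)
√(646 + I) = √(646 + 2710) = √3356 = 2*√839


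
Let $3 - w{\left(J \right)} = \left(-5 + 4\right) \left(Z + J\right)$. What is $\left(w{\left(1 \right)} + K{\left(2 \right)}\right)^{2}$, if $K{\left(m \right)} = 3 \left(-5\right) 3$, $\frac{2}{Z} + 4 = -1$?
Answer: $\frac{42849}{25} \approx 1714.0$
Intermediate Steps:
$Z = - \frac{2}{5}$ ($Z = \frac{2}{-4 - 1} = \frac{2}{-5} = 2 \left(- \frac{1}{5}\right) = - \frac{2}{5} \approx -0.4$)
$w{\left(J \right)} = \frac{13}{5} + J$ ($w{\left(J \right)} = 3 - \left(-5 + 4\right) \left(- \frac{2}{5} + J\right) = 3 - - (- \frac{2}{5} + J) = 3 - \left(\frac{2}{5} - J\right) = 3 + \left(- \frac{2}{5} + J\right) = \frac{13}{5} + J$)
$K{\left(m \right)} = -45$ ($K{\left(m \right)} = \left(-15\right) 3 = -45$)
$\left(w{\left(1 \right)} + K{\left(2 \right)}\right)^{2} = \left(\left(\frac{13}{5} + 1\right) - 45\right)^{2} = \left(\frac{18}{5} - 45\right)^{2} = \left(- \frac{207}{5}\right)^{2} = \frac{42849}{25}$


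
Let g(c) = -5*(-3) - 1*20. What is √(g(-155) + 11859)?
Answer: √11854 ≈ 108.88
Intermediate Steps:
g(c) = -5 (g(c) = 15 - 20 = -5)
√(g(-155) + 11859) = √(-5 + 11859) = √11854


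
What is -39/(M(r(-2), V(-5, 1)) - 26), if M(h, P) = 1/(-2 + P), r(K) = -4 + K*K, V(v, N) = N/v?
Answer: 143/97 ≈ 1.4742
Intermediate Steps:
r(K) = -4 + K²
-39/(M(r(-2), V(-5, 1)) - 26) = -39/(1/(-2 + 1/(-5)) - 26) = -39/(1/(-2 + 1*(-⅕)) - 26) = -39/(1/(-2 - ⅕) - 26) = -39/(1/(-11/5) - 26) = -39/(-5/11 - 26) = -39/(-291/11) = -39*(-11/291) = 143/97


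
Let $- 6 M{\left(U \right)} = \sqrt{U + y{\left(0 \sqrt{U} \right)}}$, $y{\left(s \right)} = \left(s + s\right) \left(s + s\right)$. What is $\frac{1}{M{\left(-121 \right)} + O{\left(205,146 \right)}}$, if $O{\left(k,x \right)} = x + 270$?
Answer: $\frac{14976}{6230137} + \frac{66 i}{6230137} \approx 0.0024038 + 1.0594 \cdot 10^{-5} i$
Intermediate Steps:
$O{\left(k,x \right)} = 270 + x$
$y{\left(s \right)} = 4 s^{2}$ ($y{\left(s \right)} = 2 s 2 s = 4 s^{2}$)
$M{\left(U \right)} = - \frac{\sqrt{U}}{6}$ ($M{\left(U \right)} = - \frac{\sqrt{U + 4 \left(0 \sqrt{U}\right)^{2}}}{6} = - \frac{\sqrt{U + 4 \cdot 0^{2}}}{6} = - \frac{\sqrt{U + 4 \cdot 0}}{6} = - \frac{\sqrt{U + 0}}{6} = - \frac{\sqrt{U}}{6}$)
$\frac{1}{M{\left(-121 \right)} + O{\left(205,146 \right)}} = \frac{1}{- \frac{\sqrt{-121}}{6} + \left(270 + 146\right)} = \frac{1}{- \frac{11 i}{6} + 416} = \frac{1}{416 - \frac{11 i}{6}} = \frac{36 \left(416 + \frac{11 i}{6}\right)}{6230137}$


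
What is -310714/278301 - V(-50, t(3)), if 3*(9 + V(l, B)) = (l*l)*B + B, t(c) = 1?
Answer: -76605424/92767 ≈ -825.78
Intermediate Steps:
V(l, B) = -9 + B/3 + B*l²/3 (V(l, B) = -9 + ((l*l)*B + B)/3 = -9 + (l²*B + B)/3 = -9 + (B*l² + B)/3 = -9 + (B + B*l²)/3 = -9 + (B/3 + B*l²/3) = -9 + B/3 + B*l²/3)
-310714/278301 - V(-50, t(3)) = -310714/278301 - (-9 + (⅓)*1 + (⅓)*1*(-50)²) = -310714*1/278301 - (-9 + ⅓ + (⅓)*1*2500) = -310714/278301 - (-9 + ⅓ + 2500/3) = -310714/278301 - 1*2474/3 = -310714/278301 - 2474/3 = -76605424/92767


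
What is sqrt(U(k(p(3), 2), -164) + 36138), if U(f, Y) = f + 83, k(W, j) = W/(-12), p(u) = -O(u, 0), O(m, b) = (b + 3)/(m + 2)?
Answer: sqrt(3622105)/10 ≈ 190.32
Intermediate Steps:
O(m, b) = (3 + b)/(2 + m)
p(u) = -3/(2 + u) (p(u) = -(3 + 0)/(2 + u) = -3/(2 + u))
k(W, j) = -W/12 (k(W, j) = W*(-1/12) = -W/12)
U(f, Y) = 83 + f
sqrt(U(k(p(3), 2), -164) + 36138) = sqrt((83 - (-1)/(4*(2 + 3))) + 36138) = sqrt((83 - (-1)/(4*5)) + 36138) = sqrt((83 - 1/12*(-3/5)) + 36138) = sqrt((83 + 1/20) + 36138) = sqrt(1661/20 + 36138) = sqrt(724421/20) = sqrt(3622105)/10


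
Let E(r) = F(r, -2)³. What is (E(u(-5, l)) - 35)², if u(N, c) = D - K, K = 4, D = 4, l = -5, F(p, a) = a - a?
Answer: 1225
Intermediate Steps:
F(p, a) = 0
u(N, c) = 0 (u(N, c) = 4 - 1*4 = 4 - 4 = 0)
E(r) = 0 (E(r) = 0³ = 0)
(E(u(-5, l)) - 35)² = (0 - 35)² = (-35)² = 1225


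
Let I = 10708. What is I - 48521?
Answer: -37813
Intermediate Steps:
I - 48521 = 10708 - 48521 = -37813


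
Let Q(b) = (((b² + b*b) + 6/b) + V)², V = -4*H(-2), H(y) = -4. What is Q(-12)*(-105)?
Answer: -38687145/4 ≈ -9.6718e+6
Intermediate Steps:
V = 16 (V = -4*(-4) = 16)
Q(b) = (16 + 2*b² + 6/b)² (Q(b) = (((b² + b*b) + 6/b) + 16)² = (((b² + b²) + 6/b) + 16)² = ((2*b² + 6/b) + 16)² = (16 + 2*b² + 6/b)²)
Q(-12)*(-105) = (4*(3 + (-12)³ + 8*(-12))²/(-12)²)*(-105) = (4*(1/144)*(3 - 1728 - 96)²)*(-105) = (4*(1/144)*(-1821)²)*(-105) = (4*(1/144)*3316041)*(-105) = (368449/4)*(-105) = -38687145/4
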